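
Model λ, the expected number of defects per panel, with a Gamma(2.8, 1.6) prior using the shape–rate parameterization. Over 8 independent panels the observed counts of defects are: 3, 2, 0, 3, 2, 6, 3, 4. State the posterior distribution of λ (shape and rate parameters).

Total count ∑xᵢ = 23 over n = 8 panels.
Gamma is conjugate to the Poisson likelihood: posterior is Gamma(shape = 2.8+23 = 25.8, rate = 1.6+8 = 9.6).

Posterior: Gamma(shape=25.8, rate=9.6)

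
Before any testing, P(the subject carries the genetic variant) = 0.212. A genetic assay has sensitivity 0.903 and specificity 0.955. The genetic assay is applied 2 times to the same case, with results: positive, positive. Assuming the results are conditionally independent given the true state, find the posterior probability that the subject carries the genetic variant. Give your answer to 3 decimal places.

With H the event that the subject carries the genetic variant, the joint likelihood of the observed sequence is P(data|H) = 0.903·0.903 = 0.81541 and P(data|¬H) = 0.045·0.045 = 0.0020250.
Bayes: P(H|data) = 0.212·0.81541 / (0.212·0.81541 + 0.788·0.0020250) = 0.17287/0.17446 = 0.9909.

Posterior P(H) ≈ 0.991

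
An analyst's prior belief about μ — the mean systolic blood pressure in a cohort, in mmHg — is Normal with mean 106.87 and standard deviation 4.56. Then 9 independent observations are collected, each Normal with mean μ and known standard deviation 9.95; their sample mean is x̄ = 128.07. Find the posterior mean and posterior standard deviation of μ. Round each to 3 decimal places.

With known σ, the Normal prior is conjugate. Weight on the data is w = (n/σ²)/(n/σ² + 1/τ₀²) = 0.0909068/(0.0909068+0.0480917) = 0.65401.
Posterior mean = w·x̄ + (1−w)·μ₀ = 0.65401·128.07 + 0.34599·106.87 = 120.735. Posterior variance = 1/(0.0909068+0.0480917) = 7.19432, so SD = 2.682.

Posterior mean ≈ 120.735; posterior SD ≈ 2.682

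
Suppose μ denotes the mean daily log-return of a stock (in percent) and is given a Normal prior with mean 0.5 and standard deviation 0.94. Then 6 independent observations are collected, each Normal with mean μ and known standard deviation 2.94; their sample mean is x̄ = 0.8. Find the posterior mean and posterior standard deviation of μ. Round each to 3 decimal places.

With known σ, the Normal prior is conjugate. Weight on the data is w = (n/σ²)/(n/σ² + 1/τ₀²) = 0.694155/(0.694155+1.13173) = 0.38017.
Posterior mean = w·x̄ + (1−w)·μ₀ = 0.38017·0.8 + 0.61983·0.5 = 0.614. Posterior variance = 1/(0.694155+1.13173) = 0.547678, so SD = 0.740.

Posterior mean ≈ 0.614; posterior SD ≈ 0.740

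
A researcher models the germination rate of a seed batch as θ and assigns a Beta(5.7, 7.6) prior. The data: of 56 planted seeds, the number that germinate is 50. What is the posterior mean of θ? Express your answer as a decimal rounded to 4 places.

The binomial likelihood is conjugate to the Beta prior: with 50 successes and 6 failures, the posterior is Beta(5.7+50, 7.6+6) = Beta(55.7, 13.6).
E[θ | data] = 55.7/(55.7+13.6) = 0.8038.

Posterior mean ≈ 0.8038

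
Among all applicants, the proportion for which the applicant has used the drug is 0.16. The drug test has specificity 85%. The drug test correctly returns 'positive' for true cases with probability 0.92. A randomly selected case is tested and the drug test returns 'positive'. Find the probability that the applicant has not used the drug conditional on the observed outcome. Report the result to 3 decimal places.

P(¬H | E) ≈ 0.461

Let H be the event that the applicant has used the drug. P(H) = 0.16, so P(¬H) = 0.84. With E the 'positive' result, P(E|H) = 0.92 and P(E|¬H) = 0.15.
P(E) = 0.92·0.16 + 0.15·0.84 = 0.14720 + 0.12600 = 0.27320.
By Bayes' theorem, P(H|E) = 0.14720 / 0.27320 = 0.539. Hence P(¬H|E) = 1 − 0.539 = 0.461.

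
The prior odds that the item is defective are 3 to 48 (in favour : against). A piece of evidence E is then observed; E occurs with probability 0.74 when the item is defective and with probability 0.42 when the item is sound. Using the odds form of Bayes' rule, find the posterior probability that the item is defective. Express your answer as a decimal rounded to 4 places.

Posterior probability ≈ 0.0992

Prior odds = 3/48 = 0.062500. In log-odds, ln(0.062500) = -2.7726.
Add log likelihood ratio: ln(1.7619) = 0.56640.
Posterior log-odds = -2.2062, so posterior odds = exp(-2.2062) = 0.11012. Converting, P(H|E) = 0.11012/1.1101 = 0.0992.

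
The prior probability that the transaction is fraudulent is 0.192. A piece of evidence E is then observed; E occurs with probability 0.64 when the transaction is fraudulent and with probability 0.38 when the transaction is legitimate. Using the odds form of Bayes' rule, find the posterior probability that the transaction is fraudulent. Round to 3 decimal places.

Prior odds = 0.192/(1−0.192) = 0.23762.
Likelihood ratio for E = 0.64/0.38 = 1.6842.
Posterior odds = prior odds × LR = 0.40021.
Posterior probability = odds/(1+odds) = 0.40021/1.4002 = 0.286.

Posterior probability ≈ 0.286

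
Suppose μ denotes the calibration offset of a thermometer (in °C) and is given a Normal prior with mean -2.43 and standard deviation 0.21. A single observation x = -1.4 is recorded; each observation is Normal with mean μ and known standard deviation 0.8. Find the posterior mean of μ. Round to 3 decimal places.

With known σ, the Normal prior is conjugate. Weight on the data is w = (n/σ²)/(n/σ² + 1/τ₀²) = 1.56250/(1.56250+22.6757) = 0.064464.
Posterior mean = w·x̄ + (1−w)·μ₀ = 0.064464·-1.4 + 0.93554·-2.43 = -2.364.

Posterior mean ≈ -2.364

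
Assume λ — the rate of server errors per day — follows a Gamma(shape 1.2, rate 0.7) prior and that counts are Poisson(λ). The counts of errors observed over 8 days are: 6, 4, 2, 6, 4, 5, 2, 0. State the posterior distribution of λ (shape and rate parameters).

Posterior: Gamma(shape=30.2, rate=8.7)

Total count ∑xᵢ = 29 over n = 8 days.
Gamma is conjugate to the Poisson likelihood: posterior is Gamma(shape = 1.2+29 = 30.2, rate = 0.7+8 = 8.7).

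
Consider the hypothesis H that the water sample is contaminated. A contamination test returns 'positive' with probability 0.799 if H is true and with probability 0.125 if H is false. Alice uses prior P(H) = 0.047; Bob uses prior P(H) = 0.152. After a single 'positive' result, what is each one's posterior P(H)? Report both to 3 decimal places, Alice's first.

P('+'|H) = 0.799, P('+'|¬H) = 0.125.
Alice: numerator 0.799·0.047 = 0.037553; evidence = 0.037553+0.125·0.953 = 0.15668; posterior = 0.240.
Bob: numerator 0.799·0.152 = 0.12145; evidence = 0.12145+0.125·0.848 = 0.22745; posterior = 0.534.

Alice: 0.240; Bob: 0.534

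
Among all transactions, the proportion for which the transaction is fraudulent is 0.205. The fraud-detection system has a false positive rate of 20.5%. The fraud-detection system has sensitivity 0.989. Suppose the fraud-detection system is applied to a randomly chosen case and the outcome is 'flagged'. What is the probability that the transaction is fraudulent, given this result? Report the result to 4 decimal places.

Let H be the event that the transaction is fraudulent. P(H) = 0.205, so P(¬H) = 0.795. With E the 'flagged' result, P(E|H) = 0.989 and P(E|¬H) = 0.205.
P(E) = 0.989·0.205 + 0.205·0.795 = 0.20274 + 0.16298 = 0.36572.
By Bayes' theorem, P(H|E) = 0.20274 / 0.36572 = 0.5544.

P(H | E) ≈ 0.5544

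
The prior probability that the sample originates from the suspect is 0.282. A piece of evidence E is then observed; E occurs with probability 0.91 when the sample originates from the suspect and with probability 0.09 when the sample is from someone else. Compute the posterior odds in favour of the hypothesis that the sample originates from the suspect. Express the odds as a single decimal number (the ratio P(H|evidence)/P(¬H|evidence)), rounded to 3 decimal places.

Posterior odds ≈ 3.971

Prior odds = 0.282/(1−0.282) = 0.39276.
Likelihood ratio for E = 0.91/0.09 = 10.111.
Posterior odds = prior odds × LR = 3.9712.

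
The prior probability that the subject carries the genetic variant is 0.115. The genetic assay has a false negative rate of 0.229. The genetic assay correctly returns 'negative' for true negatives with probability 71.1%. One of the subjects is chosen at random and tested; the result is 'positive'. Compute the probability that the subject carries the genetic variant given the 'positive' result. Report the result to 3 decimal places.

P(H | E) ≈ 0.257

Let H be the event that the subject carries the genetic variant. P(H) = 0.115, so P(¬H) = 0.885. With E the 'positive' result, P(E|H) = 0.771 and P(E|¬H) = 0.289.
P(E) = 0.771·0.115 + 0.289·0.885 = 0.088665 + 0.25576 = 0.34443.
By Bayes' theorem, P(H|E) = 0.088665 / 0.34443 = 0.257.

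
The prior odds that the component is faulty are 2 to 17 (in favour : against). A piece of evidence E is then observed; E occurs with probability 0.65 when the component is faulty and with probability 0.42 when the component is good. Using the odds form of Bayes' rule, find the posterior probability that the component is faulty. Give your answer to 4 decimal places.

Posterior probability ≈ 0.1540

Prior odds = 2/17 = 0.11765.
Likelihood ratio for E = 0.65/0.42 = 1.5476.
Posterior odds = prior odds × LR = 0.18207.
Posterior probability = odds/(1+odds) = 0.18207/1.1821 = 0.1540.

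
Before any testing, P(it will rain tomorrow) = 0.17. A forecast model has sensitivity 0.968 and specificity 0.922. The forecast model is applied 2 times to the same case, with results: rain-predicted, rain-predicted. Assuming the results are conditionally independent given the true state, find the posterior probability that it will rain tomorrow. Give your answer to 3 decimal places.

Let H be the event that it will rain tomorrow; start with P(H) = 0.17. P('rain-predicted'|H) = 0.968, P('rain-predicted'|¬H) = 0.078.
Update on result 1 ('rain-predicted'): P(H) ← 0.968·0.1700 / (0.968·0.1700 + 0.078·0.8300) = 0.16456/0.22930 = 0.7177.
Update on result 2 ('rain-predicted'): P(H) ← 0.968·0.7177 / (0.968·0.7177 + 0.078·0.2823) = 0.69470/0.71672 = 0.9693.

Posterior P(H) ≈ 0.969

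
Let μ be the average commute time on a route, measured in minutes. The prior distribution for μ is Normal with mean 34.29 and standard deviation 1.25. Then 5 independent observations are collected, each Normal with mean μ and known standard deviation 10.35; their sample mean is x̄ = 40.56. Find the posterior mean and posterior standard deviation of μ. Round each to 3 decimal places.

Posterior mean ≈ 34.716; posterior SD ≈ 1.207

With known σ, the Normal prior is conjugate. Weight on the data is w = (n/σ²)/(n/σ² + 1/τ₀²) = 0.0466755/(0.0466755+0.640000) = 0.067973.
Posterior mean = w·x̄ + (1−w)·μ₀ = 0.067973·40.56 + 0.93203·34.29 = 34.716. Posterior variance = 1/(0.0466755+0.640000) = 1.45629, so SD = 1.207.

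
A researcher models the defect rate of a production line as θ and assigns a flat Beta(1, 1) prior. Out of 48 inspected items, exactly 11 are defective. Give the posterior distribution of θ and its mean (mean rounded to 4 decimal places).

Posterior: Beta(12, 38); mean ≈ 0.2400

Observing 11 successes and 37 failures updates Beta(1, 1) by adding the success and failure counts to the two shape parameters: α = 1+11 = 12, β = 1+37 = 38.
E[θ | data] = 12/(12+38) = 0.2400.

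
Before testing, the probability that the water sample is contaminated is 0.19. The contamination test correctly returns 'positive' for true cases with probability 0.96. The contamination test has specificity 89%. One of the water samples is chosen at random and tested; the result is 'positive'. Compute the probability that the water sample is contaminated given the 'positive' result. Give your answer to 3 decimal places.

P(H | E) ≈ 0.672

Let H be the event that the water sample is contaminated. P(H) = 0.19, so P(¬H) = 0.81. With E the 'positive' result, P(E|H) = 0.96 and P(E|¬H) = 0.11.
P(E) = 0.96·0.19 + 0.11·0.81 = 0.18240 + 0.089100 = 0.27150.
By Bayes' theorem, P(H|E) = 0.18240 / 0.27150 = 0.672.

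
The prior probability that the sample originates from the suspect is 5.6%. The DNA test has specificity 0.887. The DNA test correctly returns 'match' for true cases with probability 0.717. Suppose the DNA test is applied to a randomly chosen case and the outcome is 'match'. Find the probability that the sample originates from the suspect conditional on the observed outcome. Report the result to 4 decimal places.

P(H | E) ≈ 0.2735

Let H be the event that the sample originates from the suspect. P(H) = 0.056, so P(¬H) = 0.944. With E the 'match' result, P(E|H) = 0.717 and P(E|¬H) = 0.113.
P(E) = 0.717·0.056 + 0.113·0.944 = 0.040152 + 0.10667 = 0.14682.
By Bayes' theorem, P(H|E) = 0.040152 / 0.14682 = 0.2735.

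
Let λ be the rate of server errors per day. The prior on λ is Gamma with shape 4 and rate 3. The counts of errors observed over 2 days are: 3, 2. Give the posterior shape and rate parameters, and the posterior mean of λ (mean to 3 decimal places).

Posterior: Gamma(shape=9, rate=5); mean ≈ 1.800

The Poisson likelihood adds the total count to the shape and the number of exposure periods to the rate. Here ∑xᵢ = 5 and n = 2, so shape 4→9 and rate 3→5.
Posterior mean = shape/rate = 9/5 = 1.800.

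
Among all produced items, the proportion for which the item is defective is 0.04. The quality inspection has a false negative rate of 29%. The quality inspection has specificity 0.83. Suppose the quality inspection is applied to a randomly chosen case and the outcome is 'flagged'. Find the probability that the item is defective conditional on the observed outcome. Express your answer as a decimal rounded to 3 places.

Write H for 'the item is defective'. Prior odds H:¬H = 0.04/0.96 = 0.041667. For the 'flagged' outcome, the likelihood ratio is 0.71/0.17 = 4.1765.
Posterior odds = 0.041667 × 4.1765 = 0.17402, so P(H|E) = 0.17402/(1+0.17402) = 0.148.

P(H | E) ≈ 0.148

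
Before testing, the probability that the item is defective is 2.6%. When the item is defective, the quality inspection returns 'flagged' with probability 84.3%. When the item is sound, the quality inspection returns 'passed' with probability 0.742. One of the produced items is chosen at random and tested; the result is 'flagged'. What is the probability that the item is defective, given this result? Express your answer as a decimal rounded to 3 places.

Let H be the event that the item is defective. P(H) = 0.026, so P(¬H) = 0.974. With E the 'flagged' result, P(E|H) = 0.843 and P(E|¬H) = 0.258.
P(E) = 0.843·0.026 + 0.258·0.974 = 0.021918 + 0.25129 = 0.27321.
By Bayes' theorem, P(H|E) = 0.021918 / 0.27321 = 0.080.

P(H | E) ≈ 0.080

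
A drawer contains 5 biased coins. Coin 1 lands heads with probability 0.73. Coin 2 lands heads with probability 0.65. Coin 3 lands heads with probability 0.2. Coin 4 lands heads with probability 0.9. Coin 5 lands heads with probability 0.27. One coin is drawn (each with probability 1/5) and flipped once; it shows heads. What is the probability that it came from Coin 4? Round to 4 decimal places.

Posterior probability ≈ 0.3273

Tabulate prior·likelihood by source: [1] prior 0.2, lik 0.73, product 0.1460; [2] prior 0.2, lik 0.65, product 0.1300; [3] prior 0.2, lik 0.2, product 0.04000; [4] prior 0.2, lik 0.9, product 0.1800; [5] prior 0.2, lik 0.27, product 0.05400.
Normalizing constant = 0.55000; the posterior for Coin 4 is its product over the sum, 0.1800/0.55000 = 0.3273.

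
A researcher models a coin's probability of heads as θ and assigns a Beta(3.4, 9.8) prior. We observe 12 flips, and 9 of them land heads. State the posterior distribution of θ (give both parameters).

Observing 9 successes and 3 failures updates Beta(3.4, 9.8) by adding the success and failure counts to the two shape parameters: α = 3.4+9 = 12.4, β = 9.8+3 = 12.8.

Posterior: Beta(12.4, 12.8)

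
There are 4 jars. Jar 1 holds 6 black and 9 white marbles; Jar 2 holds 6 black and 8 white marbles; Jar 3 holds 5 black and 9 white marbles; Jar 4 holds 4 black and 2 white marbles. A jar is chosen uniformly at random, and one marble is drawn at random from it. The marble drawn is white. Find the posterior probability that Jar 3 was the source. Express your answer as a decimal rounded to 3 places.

Tabulate prior·likelihood by source: [1] prior 0.25, lik 0.6, product 0.1500; [2] prior 0.25, lik 0.5714, product 0.1429; [3] prior 0.25, lik 0.6429, product 0.1607; [4] prior 0.25, lik 0.3333, product 0.08333.
Normalizing constant = 0.53690; the posterior for Jar 3 is its product over the sum, 0.1607/0.53690 = 0.299.

Posterior probability ≈ 0.299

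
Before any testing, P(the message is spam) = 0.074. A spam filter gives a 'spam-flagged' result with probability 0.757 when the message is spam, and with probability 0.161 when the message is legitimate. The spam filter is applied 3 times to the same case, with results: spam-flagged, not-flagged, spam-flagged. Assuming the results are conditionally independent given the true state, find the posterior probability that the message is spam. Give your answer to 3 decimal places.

Posterior P(H) ≈ 0.338

Let H be the event that the message is spam; start with P(H) = 0.074. P('spam-flagged'|H) = 0.757, P('spam-flagged'|¬H) = 0.161.
Update on result 1 ('spam-flagged'): P(H) ← 0.757·0.0740 / (0.757·0.0740 + 0.161·0.9260) = 0.056018/0.20510 = 0.2731.
Update on result 2 ('not-flagged'): P(H) ← 0.243·0.2731 / (0.243·0.2731 + 0.839·0.7269) = 0.066368/0.67622 = 0.0981.
Update on result 3 ('spam-flagged'): P(H) ← 0.757·0.0981 / (0.757·0.0981 + 0.161·0.9019) = 0.074296/0.21949 = 0.3385.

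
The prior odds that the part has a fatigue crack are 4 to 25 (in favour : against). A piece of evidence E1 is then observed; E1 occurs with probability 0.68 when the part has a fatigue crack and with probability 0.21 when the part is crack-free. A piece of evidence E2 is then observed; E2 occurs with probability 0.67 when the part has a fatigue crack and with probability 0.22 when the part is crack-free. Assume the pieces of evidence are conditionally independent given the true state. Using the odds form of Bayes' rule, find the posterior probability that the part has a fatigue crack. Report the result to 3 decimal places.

Prior odds = 4/25 = 0.16000. In log-odds, ln(0.16000) = -1.8326.
Add log likelihood ratios: ln(3.2381) + ln(3.0455) = 2.2886.
Posterior log-odds = 0.45605, so posterior odds = exp(0.45605) = 1.5778. Converting, P(H|E) = 1.5778/2.5778 = 0.612.

Posterior probability ≈ 0.612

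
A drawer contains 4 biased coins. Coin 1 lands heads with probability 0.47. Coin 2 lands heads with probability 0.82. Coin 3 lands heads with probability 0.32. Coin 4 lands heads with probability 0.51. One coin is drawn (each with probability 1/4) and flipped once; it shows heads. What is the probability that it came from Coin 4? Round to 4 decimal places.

Posterior probability ≈ 0.2406

Tabulate prior·likelihood by source: [1] prior 0.25, lik 0.47, product 0.1175; [2] prior 0.25, lik 0.82, product 0.2050; [3] prior 0.25, lik 0.32, product 0.08000; [4] prior 0.25, lik 0.51, product 0.1275.
Normalizing constant = 0.53000; the posterior for Coin 4 is its product over the sum, 0.1275/0.53000 = 0.2406.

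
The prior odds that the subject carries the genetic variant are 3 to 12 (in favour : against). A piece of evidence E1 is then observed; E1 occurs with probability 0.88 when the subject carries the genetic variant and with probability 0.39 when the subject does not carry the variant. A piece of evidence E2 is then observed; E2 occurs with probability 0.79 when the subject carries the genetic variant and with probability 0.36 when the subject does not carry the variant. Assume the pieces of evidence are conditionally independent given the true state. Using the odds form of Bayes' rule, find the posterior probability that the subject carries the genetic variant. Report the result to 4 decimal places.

Prior odds = 3/12 = 0.25000. In log-odds, ln(0.25000) = -1.3863.
Add log likelihood ratios: ln(2.2564) + ln(2.1944) = 1.5997.
Posterior log-odds = 0.21341, so posterior odds = exp(0.21341) = 1.2379. Converting, P(H|E) = 1.2379/2.2379 = 0.5532.

Posterior probability ≈ 0.5532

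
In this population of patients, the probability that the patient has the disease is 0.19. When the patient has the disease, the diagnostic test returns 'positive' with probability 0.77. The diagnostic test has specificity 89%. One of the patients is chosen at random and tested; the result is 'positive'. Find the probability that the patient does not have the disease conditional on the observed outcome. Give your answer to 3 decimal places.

Let H be the event that the patient has the disease. P(H) = 0.19, so P(¬H) = 0.81. With E the 'positive' result, P(E|H) = 0.77 and P(E|¬H) = 0.11.
P(E) = 0.77·0.19 + 0.11·0.81 = 0.14630 + 0.089100 = 0.23540.
By Bayes' theorem, P(H|E) = 0.14630 / 0.23540 = 0.621. Hence P(¬H|E) = 1 − 0.621 = 0.379.

P(¬H | E) ≈ 0.379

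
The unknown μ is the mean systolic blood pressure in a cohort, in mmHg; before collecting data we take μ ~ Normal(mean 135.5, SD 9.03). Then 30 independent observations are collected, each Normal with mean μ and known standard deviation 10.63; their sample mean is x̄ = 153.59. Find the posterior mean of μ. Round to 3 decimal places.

Prior precision 1/τ₀² = 1/9.03² = 0.0122638; data precision n/σ² = 30/10.63² = 0.265494.
Posterior precision = 0.0122638 + 0.265494 = 0.277758.
Posterior mean = (0.0122638·135.5 + 0.265494·153.59) / 0.277758 = 152.791.

Posterior mean ≈ 152.791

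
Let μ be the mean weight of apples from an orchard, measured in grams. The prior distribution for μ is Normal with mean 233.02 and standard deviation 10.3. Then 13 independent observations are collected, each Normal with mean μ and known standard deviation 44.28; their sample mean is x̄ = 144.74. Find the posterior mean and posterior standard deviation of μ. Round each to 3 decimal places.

Posterior mean ≈ 196.566; posterior SD ≈ 7.892

Prior precision 1/τ₀² = 1/10.3² = 0.00942596; data precision n/σ² = 13/44.28² = 0.00663022.
Posterior precision = 0.00942596 + 0.00663022 = 0.0160562, giving posterior SD = 1/√0.0160562 = 7.892.
Posterior mean = (0.00942596·233.02 + 0.00663022·144.74) / 0.0160562 = 196.566.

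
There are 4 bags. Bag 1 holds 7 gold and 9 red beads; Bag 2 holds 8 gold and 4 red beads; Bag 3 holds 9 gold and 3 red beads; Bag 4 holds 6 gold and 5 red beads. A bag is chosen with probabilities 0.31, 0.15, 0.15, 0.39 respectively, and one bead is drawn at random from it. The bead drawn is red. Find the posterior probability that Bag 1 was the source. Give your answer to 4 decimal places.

P(red|Bag 1) = 0.5625; P(red|Bag 2) = 0.3333; P(red|Bag 3) = 0.25; P(red|Bag 4) = 0.4545.
Prior × likelihood for each source: 0.31·0.5625=0.1744, 0.15·0.3333=0.05000, 0.15·0.25=0.03750, 0.39·0.4545=0.1773. Summing gives P(red) = 0.43915.
P(Bag 1 | red) = 0.1744 / 0.43915 = 0.3971.

Posterior probability ≈ 0.3971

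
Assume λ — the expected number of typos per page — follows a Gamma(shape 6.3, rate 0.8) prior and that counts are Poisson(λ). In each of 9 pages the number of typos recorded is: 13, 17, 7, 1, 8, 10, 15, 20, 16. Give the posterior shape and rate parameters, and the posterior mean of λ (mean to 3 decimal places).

Posterior: Gamma(shape=113.3, rate=9.8); mean ≈ 11.561

The Poisson likelihood adds the total count to the shape and the number of exposure periods to the rate. Here ∑xᵢ = 107 and n = 9, so shape 6.3→113.3 and rate 0.8→9.8.
Posterior mean = shape/rate = 113.3/9.8 = 11.561.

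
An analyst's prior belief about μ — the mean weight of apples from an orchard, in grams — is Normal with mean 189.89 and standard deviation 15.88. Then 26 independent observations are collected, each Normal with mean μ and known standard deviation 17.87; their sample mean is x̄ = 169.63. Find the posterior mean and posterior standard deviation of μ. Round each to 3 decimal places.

Posterior mean ≈ 170.571; posterior SD ≈ 3.422

Prior precision 1/τ₀² = 1/15.88² = 0.00396551; data precision n/σ² = 26/17.87² = 0.0814187.
Posterior precision = 0.00396551 + 0.0814187 = 0.0853842, giving posterior SD = 1/√0.0853842 = 3.422.
Posterior mean = (0.00396551·189.89 + 0.0814187·169.63) / 0.0853842 = 170.571.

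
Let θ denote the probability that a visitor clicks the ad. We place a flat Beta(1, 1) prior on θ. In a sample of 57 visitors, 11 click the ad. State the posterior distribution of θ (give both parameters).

Observing 11 successes and 46 failures updates Beta(1, 1) by adding the success and failure counts to the two shape parameters: α = 1+11 = 12, β = 1+46 = 47.

Posterior: Beta(12, 47)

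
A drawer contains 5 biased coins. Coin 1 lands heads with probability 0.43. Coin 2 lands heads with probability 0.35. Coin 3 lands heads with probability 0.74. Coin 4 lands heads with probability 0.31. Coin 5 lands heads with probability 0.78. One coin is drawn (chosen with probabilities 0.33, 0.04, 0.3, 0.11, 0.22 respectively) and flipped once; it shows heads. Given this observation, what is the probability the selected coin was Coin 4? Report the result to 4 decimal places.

Posterior probability ≈ 0.0584

Tabulate prior·likelihood by source: [1] prior 0.33, lik 0.43, product 0.1419; [2] prior 0.04, lik 0.35, product 0.01400; [3] prior 0.3, lik 0.74, product 0.2220; [4] prior 0.11, lik 0.31, product 0.03410; [5] prior 0.22, lik 0.78, product 0.1716.
Normalizing constant = 0.58360; the posterior for Coin 4 is its product over the sum, 0.03410/0.58360 = 0.0584.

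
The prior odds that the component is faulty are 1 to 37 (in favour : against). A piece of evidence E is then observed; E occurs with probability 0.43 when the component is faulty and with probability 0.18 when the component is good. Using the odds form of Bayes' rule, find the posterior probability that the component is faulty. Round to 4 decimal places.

Prior odds = 1/37 = 0.027027. In log-odds, ln(0.027027) = -3.6109.
Add log likelihood ratio: ln(2.3889) = 0.87083.
Posterior log-odds = -2.7401, so posterior odds = exp(-2.7401) = 0.064565. Converting, P(H|E) = 0.064565/1.0646 = 0.0606.

Posterior probability ≈ 0.0606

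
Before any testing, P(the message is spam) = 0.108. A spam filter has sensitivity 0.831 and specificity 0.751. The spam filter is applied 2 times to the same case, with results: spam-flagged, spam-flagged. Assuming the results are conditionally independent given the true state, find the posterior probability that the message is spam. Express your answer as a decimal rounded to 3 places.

Let H be the event that the message is spam; start with P(H) = 0.108. P('spam-flagged'|H) = 0.831, P('spam-flagged'|¬H) = 0.249.
Update on result 1 ('spam-flagged'): P(H) ← 0.831·0.1080 / (0.831·0.1080 + 0.249·0.8920) = 0.089748/0.31186 = 0.2878.
Update on result 2 ('spam-flagged'): P(H) ← 0.831·0.2878 / (0.831·0.2878 + 0.249·0.7122) = 0.23915/0.41649 = 0.5742.

Posterior P(H) ≈ 0.574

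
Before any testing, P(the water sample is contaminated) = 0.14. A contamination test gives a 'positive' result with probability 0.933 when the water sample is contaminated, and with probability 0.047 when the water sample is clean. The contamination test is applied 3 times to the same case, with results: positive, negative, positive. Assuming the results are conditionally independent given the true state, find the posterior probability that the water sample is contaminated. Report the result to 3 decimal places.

Let H be the event that the water sample is contaminated; start with P(H) = 0.14. P('positive'|H) = 0.933, P('positive'|¬H) = 0.047.
Update on result 1 ('positive'): P(H) ← 0.933·0.1400 / (0.933·0.1400 + 0.047·0.8600) = 0.13062/0.17104 = 0.7637.
Update on result 2 ('negative'): P(H) ← 0.067·0.7637 / (0.067·0.7637 + 0.953·0.2363) = 0.051167/0.27638 = 0.1851.
Update on result 3 ('positive'): P(H) ← 0.933·0.1851 / (0.933·0.1851 + 0.047·0.8149) = 0.17273/0.21103 = 0.8185.

Posterior P(H) ≈ 0.819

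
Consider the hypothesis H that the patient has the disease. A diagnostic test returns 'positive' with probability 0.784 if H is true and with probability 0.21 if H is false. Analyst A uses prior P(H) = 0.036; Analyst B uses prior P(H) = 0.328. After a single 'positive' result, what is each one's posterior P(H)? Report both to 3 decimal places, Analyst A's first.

Analyst A: 0.122; Analyst B: 0.646

The likelihood ratio for a 'positive' result is 0.784/0.21 = 3.7333.
Analyst A: prior odds 0.036/0.964 = 0.037344; posterior odds 0.13942; posterior probability 0.122.
Analyst B: prior odds 0.328/0.672 = 0.48810; posterior odds 1.8222; posterior probability 0.646.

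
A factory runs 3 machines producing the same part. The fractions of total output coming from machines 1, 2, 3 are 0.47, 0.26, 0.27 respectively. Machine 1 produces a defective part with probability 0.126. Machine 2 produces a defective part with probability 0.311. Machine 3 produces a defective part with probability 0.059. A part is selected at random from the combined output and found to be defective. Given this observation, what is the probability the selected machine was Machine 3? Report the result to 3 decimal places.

Posterior probability ≈ 0.102

Tabulate prior·likelihood by source: [1] prior 0.47, lik 0.126, product 0.05922; [2] prior 0.26, lik 0.311, product 0.08086; [3] prior 0.27, lik 0.059, product 0.01593.
Normalizing constant = 0.15601; the posterior for Machine 3 is its product over the sum, 0.01593/0.15601 = 0.102.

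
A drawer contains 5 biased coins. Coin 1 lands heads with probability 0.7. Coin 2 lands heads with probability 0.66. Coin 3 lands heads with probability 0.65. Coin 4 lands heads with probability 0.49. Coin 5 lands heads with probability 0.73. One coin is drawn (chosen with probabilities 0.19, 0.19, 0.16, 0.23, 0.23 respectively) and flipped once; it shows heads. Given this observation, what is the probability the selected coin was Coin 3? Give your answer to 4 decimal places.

Posterior probability ≈ 0.1617

Tabulate prior·likelihood by source: [1] prior 0.19, lik 0.7, product 0.1330; [2] prior 0.19, lik 0.66, product 0.1254; [3] prior 0.16, lik 0.65, product 0.1040; [4] prior 0.23, lik 0.49, product 0.1127; [5] prior 0.23, lik 0.73, product 0.1679.
Normalizing constant = 0.64300; the posterior for Coin 3 is its product over the sum, 0.1040/0.64300 = 0.1617.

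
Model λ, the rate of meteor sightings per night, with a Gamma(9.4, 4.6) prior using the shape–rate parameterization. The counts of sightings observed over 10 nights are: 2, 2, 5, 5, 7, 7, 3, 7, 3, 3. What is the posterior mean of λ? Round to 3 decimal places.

The Poisson likelihood adds the total count to the shape and the number of exposure periods to the rate. Here ∑xᵢ = 44 and n = 10, so shape 9.4→53.4 and rate 4.6→14.6.
Posterior mean = shape/rate = 53.4/14.6 = 3.658.

Posterior mean ≈ 3.658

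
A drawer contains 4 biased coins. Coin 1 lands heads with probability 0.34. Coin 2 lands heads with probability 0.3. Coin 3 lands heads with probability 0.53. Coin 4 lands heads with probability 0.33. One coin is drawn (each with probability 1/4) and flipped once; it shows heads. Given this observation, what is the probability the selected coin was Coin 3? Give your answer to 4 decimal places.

P(heads|C1) = 0.34; P(heads|C2) = 0.3; P(heads|C3) = 0.53; P(heads|C4) = 0.33.
Prior × likelihood for each source: 0.25·0.34=0.08500, 0.25·0.3=0.07500, 0.25·0.53=0.1325, 0.25·0.33=0.08250. Summing gives P(heads) = 0.37500.
P(Coin 3 | heads) = 0.1325 / 0.37500 = 0.3533.

Posterior probability ≈ 0.3533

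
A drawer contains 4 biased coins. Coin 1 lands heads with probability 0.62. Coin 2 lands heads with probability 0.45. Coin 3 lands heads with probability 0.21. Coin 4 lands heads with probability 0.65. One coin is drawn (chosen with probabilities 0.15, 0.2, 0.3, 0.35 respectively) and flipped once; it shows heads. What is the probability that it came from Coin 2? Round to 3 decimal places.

Tabulate prior·likelihood by source: [1] prior 0.15, lik 0.62, product 0.09300; [2] prior 0.2, lik 0.45, product 0.09000; [3] prior 0.3, lik 0.21, product 0.06300; [4] prior 0.35, lik 0.65, product 0.2275.
Normalizing constant = 0.47350; the posterior for Coin 2 is its product over the sum, 0.09000/0.47350 = 0.190.

Posterior probability ≈ 0.190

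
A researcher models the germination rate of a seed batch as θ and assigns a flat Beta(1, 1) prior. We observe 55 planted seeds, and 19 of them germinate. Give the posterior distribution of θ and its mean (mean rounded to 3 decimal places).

Observing 19 successes and 36 failures updates Beta(1, 1) by adding the success and failure counts to the two shape parameters: α = 1+19 = 20, β = 1+36 = 37.
Posterior mean = α/(α+β) = 20/57 = 0.351.

Posterior: Beta(20, 37); mean ≈ 0.351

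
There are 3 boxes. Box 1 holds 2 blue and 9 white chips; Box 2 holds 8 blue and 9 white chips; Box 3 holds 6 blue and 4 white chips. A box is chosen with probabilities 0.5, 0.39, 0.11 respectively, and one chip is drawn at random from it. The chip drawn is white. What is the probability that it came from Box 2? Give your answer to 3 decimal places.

Posterior probability ≈ 0.313

Tabulate prior·likelihood by source: [1] prior 0.5, lik 0.8182, product 0.4091; [2] prior 0.39, lik 0.5294, product 0.2065; [3] prior 0.11, lik 0.4, product 0.04400.
Normalizing constant = 0.65956; the posterior for Box 2 is its product over the sum, 0.2065/0.65956 = 0.313.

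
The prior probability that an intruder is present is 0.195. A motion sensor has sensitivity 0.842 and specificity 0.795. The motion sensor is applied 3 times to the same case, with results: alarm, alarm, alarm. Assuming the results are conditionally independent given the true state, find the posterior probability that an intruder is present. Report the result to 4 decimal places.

Posterior P(H) ≈ 0.9438

With H the event that an intruder is present, the joint likelihood of the observed sequence is P(data|H) = 0.842·0.842·0.842 = 0.59695 and P(data|¬H) = 0.205·0.205·0.205 = 0.0086151.
Bayes: P(H|data) = 0.195·0.59695 / (0.195·0.59695 + 0.805·0.0086151) = 0.11640/0.12334 = 0.9438.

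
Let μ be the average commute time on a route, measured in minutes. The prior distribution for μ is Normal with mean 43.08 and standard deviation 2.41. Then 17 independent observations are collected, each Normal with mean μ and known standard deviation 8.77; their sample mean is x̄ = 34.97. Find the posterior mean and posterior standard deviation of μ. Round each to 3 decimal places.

Posterior mean ≈ 38.521; posterior SD ≈ 1.595

With known σ, the Normal prior is conjugate. Weight on the data is w = (n/σ²)/(n/σ² + 1/τ₀²) = 0.221029/(0.221029+0.172173) = 0.56213.
Posterior mean = w·x̄ + (1−w)·μ₀ = 0.56213·34.97 + 0.43787·43.08 = 38.521. Posterior variance = 1/(0.221029+0.172173) = 2.54322, so SD = 1.595.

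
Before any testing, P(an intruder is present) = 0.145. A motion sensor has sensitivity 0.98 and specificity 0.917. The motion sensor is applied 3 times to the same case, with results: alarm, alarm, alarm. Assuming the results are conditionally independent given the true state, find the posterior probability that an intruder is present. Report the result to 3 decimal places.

Posterior P(H) ≈ 0.996

With H the event that an intruder is present, the joint likelihood of the observed sequence is P(data|H) = 0.98·0.98·0.98 = 0.94119 and P(data|¬H) = 0.083·0.083·0.083 = 0.00057179.
Bayes: P(H|data) = 0.145·0.94119 / (0.145·0.94119 + 0.855·0.00057179) = 0.13647/0.13696 = 0.9964.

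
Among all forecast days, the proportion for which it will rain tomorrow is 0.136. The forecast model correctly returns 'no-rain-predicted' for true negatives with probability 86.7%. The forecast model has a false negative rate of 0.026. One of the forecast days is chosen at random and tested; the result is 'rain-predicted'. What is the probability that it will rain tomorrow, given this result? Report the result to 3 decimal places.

Let H be the event that it will rain tomorrow. P(H) = 0.136, so P(¬H) = 0.864. With E the 'rain-predicted' result, P(E|H) = 0.974 and P(E|¬H) = 0.133.
P(E) = 0.974·0.136 + 0.133·0.864 = 0.13246 + 0.11491 = 0.24738.
By Bayes' theorem, P(H|E) = 0.13246 / 0.24738 = 0.535.

P(H | E) ≈ 0.535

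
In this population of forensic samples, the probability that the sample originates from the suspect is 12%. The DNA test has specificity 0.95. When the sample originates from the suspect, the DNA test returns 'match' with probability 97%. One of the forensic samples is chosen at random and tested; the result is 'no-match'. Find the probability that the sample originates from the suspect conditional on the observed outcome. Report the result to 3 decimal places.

P(H | E) ≈ 0.004

Let H be the event that the sample originates from the suspect. P(H) = 0.12, so P(¬H) = 0.88. With E the 'no-match' result, P(E|H) = 0.03 and P(E|¬H) = 0.95.
P(E) = 0.03·0.12 + 0.95·0.88 = 0.0036000 + 0.83600 = 0.83960.
By Bayes' theorem, P(H|E) = 0.0036000 / 0.83960 = 0.004.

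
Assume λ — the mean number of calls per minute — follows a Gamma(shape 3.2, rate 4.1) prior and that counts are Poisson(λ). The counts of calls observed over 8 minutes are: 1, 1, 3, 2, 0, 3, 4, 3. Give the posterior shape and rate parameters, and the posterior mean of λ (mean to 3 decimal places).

Total count ∑xᵢ = 17 over n = 8 minutes.
Gamma is conjugate to the Poisson likelihood: posterior is Gamma(shape = 3.2+17 = 20.2, rate = 4.1+8 = 12.1).
E[λ | data] = 20.2/12.1 = 1.669.

Posterior: Gamma(shape=20.2, rate=12.1); mean ≈ 1.669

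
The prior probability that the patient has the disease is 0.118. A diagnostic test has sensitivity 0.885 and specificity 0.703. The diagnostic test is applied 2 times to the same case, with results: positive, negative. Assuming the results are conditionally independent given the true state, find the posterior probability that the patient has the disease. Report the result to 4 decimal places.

With H the event that the patient has the disease, the joint likelihood of the observed sequence is P(data|H) = 0.885·0.115 = 0.10178 and P(data|¬H) = 0.297·0.703 = 0.20879.
Bayes: P(H|data) = 0.118·0.10178 / (0.118·0.10178 + 0.882·0.20879) = 0.012009/0.19616 = 0.0612.

Posterior P(H) ≈ 0.0612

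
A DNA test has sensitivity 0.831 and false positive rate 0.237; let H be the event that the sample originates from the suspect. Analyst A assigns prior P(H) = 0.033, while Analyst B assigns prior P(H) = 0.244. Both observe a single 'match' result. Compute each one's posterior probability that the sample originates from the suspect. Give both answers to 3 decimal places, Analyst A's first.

P('+'|H) = 0.831, P('+'|¬H) = 0.237.
Analyst A: numerator 0.831·0.033 = 0.027423; evidence = 0.027423+0.237·0.967 = 0.25660; posterior = 0.107.
Analyst B: numerator 0.831·0.244 = 0.20276; evidence = 0.20276+0.237·0.756 = 0.38194; posterior = 0.531.

Analyst A: 0.107; Analyst B: 0.531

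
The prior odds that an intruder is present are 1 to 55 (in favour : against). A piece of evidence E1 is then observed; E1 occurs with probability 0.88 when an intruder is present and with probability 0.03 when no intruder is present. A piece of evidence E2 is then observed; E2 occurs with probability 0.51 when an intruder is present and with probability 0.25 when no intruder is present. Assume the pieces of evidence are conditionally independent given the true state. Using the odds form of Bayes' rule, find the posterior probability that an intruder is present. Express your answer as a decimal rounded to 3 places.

Prior odds = 1/55 = 0.018182.
Likelihood ratio for E1 = 0.88/0.03 = 29.333.
Likelihood ratio for E2 = 0.51/0.25 = 2.0400.
Posterior odds = prior odds × LR₁ × LR₂ = 1.0880.
Posterior probability = odds/(1+odds) = 1.0880/2.0880 = 0.521.

Posterior probability ≈ 0.521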